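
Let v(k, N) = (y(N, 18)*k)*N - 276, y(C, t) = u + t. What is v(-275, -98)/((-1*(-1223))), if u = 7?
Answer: 673474/1223 ≈ 550.67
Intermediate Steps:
y(C, t) = 7 + t
v(k, N) = -276 + 25*N*k (v(k, N) = ((7 + 18)*k)*N - 276 = (25*k)*N - 276 = 25*N*k - 276 = -276 + 25*N*k)
v(-275, -98)/((-1*(-1223))) = (-276 + 25*(-98)*(-275))/((-1*(-1223))) = (-276 + 673750)/1223 = 673474*(1/1223) = 673474/1223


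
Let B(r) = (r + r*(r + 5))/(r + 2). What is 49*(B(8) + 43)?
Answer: 13279/5 ≈ 2655.8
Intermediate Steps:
B(r) = (r + r*(5 + r))/(2 + r)
49*(B(8) + 43) = 49*(8*(6 + 8)/(2 + 8) + 43) = 49*(8*14/10 + 43) = 49*(8*(⅒)*14 + 43) = 49*(56/5 + 43) = 49*(271/5) = 13279/5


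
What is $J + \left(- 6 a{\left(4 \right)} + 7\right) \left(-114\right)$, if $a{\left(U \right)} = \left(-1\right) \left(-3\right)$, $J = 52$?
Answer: $1306$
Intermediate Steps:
$a{\left(U \right)} = 3$
$J + \left(- 6 a{\left(4 \right)} + 7\right) \left(-114\right) = 52 + \left(\left(-6\right) 3 + 7\right) \left(-114\right) = 52 + \left(-18 + 7\right) \left(-114\right) = 52 - -1254 = 52 + 1254 = 1306$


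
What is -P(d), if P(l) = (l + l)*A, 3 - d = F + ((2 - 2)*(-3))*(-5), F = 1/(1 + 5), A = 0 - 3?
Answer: 17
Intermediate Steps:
A = -3
F = ⅙ (F = 1/6 = ⅙ ≈ 0.16667)
d = 17/6 (d = 3 - (⅙ + ((2 - 2)*(-3))*(-5)) = 3 - (⅙ + (0*(-3))*(-5)) = 3 - (⅙ + 0*(-5)) = 3 - (⅙ + 0) = 3 - 1*⅙ = 3 - ⅙ = 17/6 ≈ 2.8333)
P(l) = -6*l (P(l) = (l + l)*(-3) = (2*l)*(-3) = -6*l)
-P(d) = -(-6)*17/6 = -1*(-17) = 17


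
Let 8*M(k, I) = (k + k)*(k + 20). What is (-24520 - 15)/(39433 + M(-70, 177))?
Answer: -24535/40308 ≈ -0.60869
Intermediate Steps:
M(k, I) = k*(20 + k)/4 (M(k, I) = ((k + k)*(k + 20))/8 = ((2*k)*(20 + k))/8 = (2*k*(20 + k))/8 = k*(20 + k)/4)
(-24520 - 15)/(39433 + M(-70, 177)) = (-24520 - 15)/(39433 + (¼)*(-70)*(20 - 70)) = -24535/(39433 + (¼)*(-70)*(-50)) = -24535/(39433 + 875) = -24535/40308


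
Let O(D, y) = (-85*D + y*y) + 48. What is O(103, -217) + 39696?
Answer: 78078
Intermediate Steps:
O(D, y) = 48 + y² - 85*D (O(D, y) = (-85*D + y²) + 48 = (y² - 85*D) + 48 = 48 + y² - 85*D)
O(103, -217) + 39696 = (48 + (-217)² - 85*103) + 39696 = (48 + 47089 - 8755) + 39696 = 38382 + 39696 = 78078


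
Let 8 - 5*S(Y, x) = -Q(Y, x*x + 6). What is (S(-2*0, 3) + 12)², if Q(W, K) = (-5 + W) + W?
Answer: 3969/25 ≈ 158.76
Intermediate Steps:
Q(W, K) = -5 + 2*W
S(Y, x) = ⅗ + 2*Y/5 (S(Y, x) = 8/5 - (-1)*(-5 + 2*Y)/5 = 8/5 - (5 - 2*Y)/5 = 8/5 + (-1 + 2*Y/5) = ⅗ + 2*Y/5)
(S(-2*0, 3) + 12)² = ((⅗ + 2*(-2*0)/5) + 12)² = ((⅗ + (⅖)*0) + 12)² = ((⅗ + 0) + 12)² = (⅗ + 12)² = (63/5)² = 3969/25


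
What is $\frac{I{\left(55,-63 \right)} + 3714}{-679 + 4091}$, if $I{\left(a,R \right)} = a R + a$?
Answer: $\frac{76}{853} \approx 0.089097$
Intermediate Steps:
$I{\left(a,R \right)} = a + R a$ ($I{\left(a,R \right)} = R a + a = a + R a$)
$\frac{I{\left(55,-63 \right)} + 3714}{-679 + 4091} = \frac{55 \left(1 - 63\right) + 3714}{-679 + 4091} = \frac{55 \left(-62\right) + 3714}{3412} = \left(-3410 + 3714\right) \frac{1}{3412} = 304 \cdot \frac{1}{3412} = \frac{76}{853}$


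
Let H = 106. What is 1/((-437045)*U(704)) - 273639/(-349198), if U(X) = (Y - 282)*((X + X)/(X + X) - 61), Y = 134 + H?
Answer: 150686621336701/192295202286600 ≈ 0.78362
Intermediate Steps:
Y = 240 (Y = 134 + 106 = 240)
U(X) = 2520 (U(X) = (240 - 282)*((X + X)/(X + X) - 61) = -42*((2*X)/((2*X)) - 61) = -42*((2*X)*(1/(2*X)) - 61) = -42*(1 - 61) = -42*(-60) = 2520)
1/((-437045)*U(704)) - 273639/(-349198) = 1/(-437045*2520) - 273639/(-349198) = -1/437045*1/2520 - 273639*(-1/349198) = -1/1101353400 + 273639/349198 = 150686621336701/192295202286600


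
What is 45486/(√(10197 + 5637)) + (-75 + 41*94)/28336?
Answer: 3779/28336 + 1083*√15834/377 ≈ 361.61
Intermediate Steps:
45486/(√(10197 + 5637)) + (-75 + 41*94)/28336 = 45486/(√15834) + (-75 + 3854)*(1/28336) = 45486*(√15834/15834) + 3779*(1/28336) = 1083*√15834/377 + 3779/28336 = 3779/28336 + 1083*√15834/377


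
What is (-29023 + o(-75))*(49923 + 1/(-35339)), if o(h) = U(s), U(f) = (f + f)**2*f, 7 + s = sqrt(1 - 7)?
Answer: -52734565930336/35339 + 995025097344*I*sqrt(6)/35339 ≈ -1.4922e+9 + 6.8969e+7*I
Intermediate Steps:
s = -7 + I*sqrt(6) (s = -7 + sqrt(1 - 7) = -7 + sqrt(-6) = -7 + I*sqrt(6) ≈ -7.0 + 2.4495*I)
U(f) = 4*f**3 (U(f) = (2*f)**2*f = (4*f**2)*f = 4*f**3)
o(h) = 4*(-7 + I*sqrt(6))**3
(-29023 + o(-75))*(49923 + 1/(-35339)) = (-29023 + (-868 + 564*I*sqrt(6)))*(49923 + 1/(-35339)) = (-29891 + 564*I*sqrt(6))*(49923 - 1/35339) = (-29891 + 564*I*sqrt(6))*(1764228896/35339) = -52734565930336/35339 + 995025097344*I*sqrt(6)/35339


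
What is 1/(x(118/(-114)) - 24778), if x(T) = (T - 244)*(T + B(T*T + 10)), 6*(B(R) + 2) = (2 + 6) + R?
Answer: -1111158/27571338623 ≈ -4.0301e-5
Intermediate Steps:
B(R) = -⅔ + R/6 (B(R) = -2 + ((2 + 6) + R)/6 = -2 + (8 + R)/6 = -2 + (4/3 + R/6) = -⅔ + R/6)
x(T) = (-244 + T)*(1 + T + T²/6) (x(T) = (T - 244)*(T + (-⅔ + (T*T + 10)/6)) = (-244 + T)*(T + (-⅔ + (T² + 10)/6)) = (-244 + T)*(T + (-⅔ + (10 + T²)/6)) = (-244 + T)*(T + (-⅔ + (5/3 + T²/6))) = (-244 + T)*(T + (1 + T²/6)) = (-244 + T)*(1 + T + T²/6))
1/(x(118/(-114)) - 24778) = 1/((-244 - 28674/(-114) - 119*(118/(-114))²/3 + (118/(-114))³/6) - 24778) = 1/((-244 - 28674*(-1)/114 - 119*(118*(-1/114))²/3 + (118*(-1/114))³/6) - 24778) = 1/((-244 - 243*(-59/57) - 119*(-59/57)²/3 + (-59/57)³/6) - 24778) = 1/((-244 + 4779/19 - 119/3*3481/3249 + (⅙)*(-205379/185193)) - 24778) = 1/((-244 + 4779/19 - 414239/9747 - 205379/1111158) - 24778) = 1/(-39065699/1111158 - 24778) = 1/(-27571338623/1111158) = -1111158/27571338623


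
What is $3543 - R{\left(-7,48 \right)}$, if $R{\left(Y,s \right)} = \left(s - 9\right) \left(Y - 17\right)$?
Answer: $4479$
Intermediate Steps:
$R{\left(Y,s \right)} = \left(-17 + Y\right) \left(-9 + s\right)$ ($R{\left(Y,s \right)} = \left(-9 + s\right) \left(-17 + Y\right) = \left(-17 + Y\right) \left(-9 + s\right)$)
$3543 - R{\left(-7,48 \right)} = 3543 - \left(153 - 816 - -63 - 336\right) = 3543 - \left(153 - 816 + 63 - 336\right) = 3543 - -936 = 3543 + 936 = 4479$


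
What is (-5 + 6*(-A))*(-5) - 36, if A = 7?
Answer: 199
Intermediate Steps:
(-5 + 6*(-A))*(-5) - 36 = (-5 + 6*(-1*7))*(-5) - 36 = (-5 + 6*(-7))*(-5) - 36 = (-5 - 42)*(-5) - 36 = -47*(-5) - 36 = 235 - 36 = 199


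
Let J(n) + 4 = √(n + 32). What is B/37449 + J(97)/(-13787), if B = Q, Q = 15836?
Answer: 218480728/516309363 - √129/13787 ≈ 0.42233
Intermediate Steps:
B = 15836
J(n) = -4 + √(32 + n) (J(n) = -4 + √(n + 32) = -4 + √(32 + n))
B/37449 + J(97)/(-13787) = 15836/37449 + (-4 + √(32 + 97))/(-13787) = 15836*(1/37449) + (-4 + √129)*(-1/13787) = 15836/37449 + (4/13787 - √129/13787) = 218480728/516309363 - √129/13787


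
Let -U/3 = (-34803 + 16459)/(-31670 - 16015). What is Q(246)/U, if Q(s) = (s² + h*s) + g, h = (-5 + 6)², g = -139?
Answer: -963602585/18344 ≈ -52530.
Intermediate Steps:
h = 1 (h = 1² = 1)
U = -18344/15895 (U = -3*(-34803 + 16459)/(-31670 - 16015) = -(-55032)/(-47685) = -(-55032)*(-1)/47685 = -3*18344/47685 = -18344/15895 ≈ -1.1541)
Q(s) = -139 + s + s² (Q(s) = (s² + 1*s) - 139 = (s² + s) - 139 = (s + s²) - 139 = -139 + s + s²)
Q(246)/U = (-139 + 246 + 246²)/(-18344/15895) = (-139 + 246 + 60516)*(-15895/18344) = 60623*(-15895/18344) = -963602585/18344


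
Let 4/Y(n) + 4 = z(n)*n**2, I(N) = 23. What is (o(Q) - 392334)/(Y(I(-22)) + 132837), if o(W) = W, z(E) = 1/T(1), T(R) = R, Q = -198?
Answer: -206079300/69739429 ≈ -2.9550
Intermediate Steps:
z(E) = 1 (z(E) = 1/1 = 1)
Y(n) = 4/(-4 + n**2) (Y(n) = 4/(-4 + 1*n**2) = 4/(-4 + n**2))
(o(Q) - 392334)/(Y(I(-22)) + 132837) = (-198 - 392334)/(4/(-4 + 23**2) + 132837) = -392532/(4/(-4 + 529) + 132837) = -392532/(4/525 + 132837) = -392532/69739429/525 = -392532*525/69739429 = -206079300/69739429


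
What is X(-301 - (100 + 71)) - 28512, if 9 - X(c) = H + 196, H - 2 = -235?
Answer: -28466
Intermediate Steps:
H = -233 (H = 2 - 235 = -233)
X(c) = 46 (X(c) = 9 - (-233 + 196) = 9 - 1*(-37) = 9 + 37 = 46)
X(-301 - (100 + 71)) - 28512 = 46 - 28512 = -28466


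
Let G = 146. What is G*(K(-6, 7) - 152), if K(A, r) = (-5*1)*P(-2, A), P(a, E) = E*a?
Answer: -30952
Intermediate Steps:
K(A, r) = 10*A (K(A, r) = (-5*1)*(A*(-2)) = -(-10)*A = 10*A)
G*(K(-6, 7) - 152) = 146*(10*(-6) - 152) = 146*(-60 - 152) = 146*(-212) = -30952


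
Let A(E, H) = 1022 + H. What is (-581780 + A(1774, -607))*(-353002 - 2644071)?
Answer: 1742393344645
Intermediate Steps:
(-581780 + A(1774, -607))*(-353002 - 2644071) = (-581780 + (1022 - 607))*(-353002 - 2644071) = (-581780 + 415)*(-2997073) = -581365*(-2997073) = 1742393344645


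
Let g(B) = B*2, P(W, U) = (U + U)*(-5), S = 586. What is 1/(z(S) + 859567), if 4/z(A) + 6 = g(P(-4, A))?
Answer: 5863/5039641319 ≈ 1.1634e-6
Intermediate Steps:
P(W, U) = -10*U (P(W, U) = (2*U)*(-5) = -10*U)
g(B) = 2*B
z(A) = 4/(-6 - 20*A) (z(A) = 4/(-6 + 2*(-10*A)) = 4/(-6 - 20*A))
1/(z(S) + 859567) = 1/(2/(-3 - 10*586) + 859567) = 1/(2/(-3 - 5860) + 859567) = 1/(2/(-5863) + 859567) = 1/(2*(-1/5863) + 859567) = 1/(-2/5863 + 859567) = 1/(5039641319/5863) = 5863/5039641319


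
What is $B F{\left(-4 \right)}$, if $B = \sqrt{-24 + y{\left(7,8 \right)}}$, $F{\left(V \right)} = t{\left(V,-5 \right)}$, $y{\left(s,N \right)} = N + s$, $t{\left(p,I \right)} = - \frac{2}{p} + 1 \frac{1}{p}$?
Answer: $\frac{3 i}{4} \approx 0.75 i$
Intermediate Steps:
$t{\left(p,I \right)} = - \frac{1}{p}$ ($t{\left(p,I \right)} = - \frac{2}{p} + \frac{1}{p} = - \frac{1}{p}$)
$F{\left(V \right)} = - \frac{1}{V}$
$B = 3 i$ ($B = \sqrt{-24 + \left(8 + 7\right)} = \sqrt{-24 + 15} = \sqrt{-9} = 3 i \approx 3.0 i$)
$B F{\left(-4 \right)} = 3 i \left(- \frac{1}{-4}\right) = 3 i \left(\left(-1\right) \left(- \frac{1}{4}\right)\right) = 3 i \frac{1}{4} = \frac{3 i}{4}$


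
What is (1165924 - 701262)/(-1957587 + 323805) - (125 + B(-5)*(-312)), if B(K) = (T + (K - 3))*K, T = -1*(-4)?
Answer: 4995056134/816891 ≈ 6114.7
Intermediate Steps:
T = 4
B(K) = K*(1 + K) (B(K) = (4 + (K - 3))*K = (4 + (-3 + K))*K = (1 + K)*K = K*(1 + K))
(1165924 - 701262)/(-1957587 + 323805) - (125 + B(-5)*(-312)) = (1165924 - 701262)/(-1957587 + 323805) - (125 - 5*(1 - 5)*(-312)) = 464662/(-1633782) - (125 - 5*(-4)*(-312)) = 464662*(-1/1633782) - (125 + 20*(-312)) = -232331/816891 - (125 - 6240) = -232331/816891 - 1*(-6115) = -232331/816891 + 6115 = 4995056134/816891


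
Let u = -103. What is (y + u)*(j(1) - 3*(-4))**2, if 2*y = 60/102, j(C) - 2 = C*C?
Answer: -392850/17 ≈ -23109.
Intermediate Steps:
j(C) = 2 + C**2 (j(C) = 2 + C*C = 2 + C**2)
y = 5/17 (y = (60/102)/2 = (60*(1/102))/2 = (1/2)*(10/17) = 5/17 ≈ 0.29412)
(y + u)*(j(1) - 3*(-4))**2 = (5/17 - 103)*((2 + 1**2) - 3*(-4))**2 = -1746*((2 + 1) + 12)**2/17 = -1746*(3 + 12)**2/17 = -1746/17*15**2 = -1746/17*225 = -392850/17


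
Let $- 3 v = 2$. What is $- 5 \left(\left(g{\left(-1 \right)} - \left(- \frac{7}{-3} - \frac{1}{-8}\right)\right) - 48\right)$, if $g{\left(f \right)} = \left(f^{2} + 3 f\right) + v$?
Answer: $\frac{2125}{8} \approx 265.63$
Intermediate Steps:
$v = - \frac{2}{3}$ ($v = \left(- \frac{1}{3}\right) 2 = - \frac{2}{3} \approx -0.66667$)
$g{\left(f \right)} = - \frac{2}{3} + f^{2} + 3 f$ ($g{\left(f \right)} = \left(f^{2} + 3 f\right) - \frac{2}{3} = - \frac{2}{3} + f^{2} + 3 f$)
$- 5 \left(\left(g{\left(-1 \right)} - \left(- \frac{7}{-3} - \frac{1}{-8}\right)\right) - 48\right) = - 5 \left(\left(\left(- \frac{2}{3} + \left(-1\right)^{2} + 3 \left(-1\right)\right) - \left(- \frac{7}{-3} - \frac{1}{-8}\right)\right) - 48\right) = - 5 \left(\left(\left(- \frac{2}{3} + 1 - 3\right) - \left(\left(-7\right) \left(- \frac{1}{3}\right) - - \frac{1}{8}\right)\right) - 48\right) = - 5 \left(\left(- \frac{8}{3} - \left(\frac{7}{3} + \frac{1}{8}\right)\right) - 48\right) = - 5 \left(\left(- \frac{8}{3} - \frac{59}{24}\right) - 48\right) = - 5 \left(- \frac{41}{8} - 48\right) = \left(-5\right) \left(- \frac{425}{8}\right) = \frac{2125}{8}$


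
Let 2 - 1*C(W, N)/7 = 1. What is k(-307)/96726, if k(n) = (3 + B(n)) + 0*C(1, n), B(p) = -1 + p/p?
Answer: 1/32242 ≈ 3.1015e-5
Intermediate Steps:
B(p) = 0 (B(p) = -1 + 1 = 0)
C(W, N) = 7 (C(W, N) = 14 - 7*1 = 14 - 7 = 7)
k(n) = 3 (k(n) = (3 + 0) + 0*7 = 3 + 0 = 3)
k(-307)/96726 = 3/96726 = 3*(1/96726) = 1/32242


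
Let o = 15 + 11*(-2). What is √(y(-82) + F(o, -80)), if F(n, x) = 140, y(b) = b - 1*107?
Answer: 7*I ≈ 7.0*I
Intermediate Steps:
y(b) = -107 + b (y(b) = b - 107 = -107 + b)
o = -7 (o = 15 - 22 = -7)
√(y(-82) + F(o, -80)) = √((-107 - 82) + 140) = √(-189 + 140) = √(-49) = 7*I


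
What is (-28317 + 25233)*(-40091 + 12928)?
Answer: 83770692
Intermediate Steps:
(-28317 + 25233)*(-40091 + 12928) = -3084*(-27163) = 83770692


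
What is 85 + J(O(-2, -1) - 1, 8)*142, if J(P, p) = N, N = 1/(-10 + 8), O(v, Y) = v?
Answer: 14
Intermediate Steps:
N = -1/2 (N = 1/(-2) = -1/2 ≈ -0.50000)
J(P, p) = -1/2
85 + J(O(-2, -1) - 1, 8)*142 = 85 - 1/2*142 = 85 - 71 = 14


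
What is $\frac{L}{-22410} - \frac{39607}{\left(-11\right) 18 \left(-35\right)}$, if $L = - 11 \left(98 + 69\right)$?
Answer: $- \frac{4860347}{862785} \approx -5.6333$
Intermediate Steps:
$L = -1837$ ($L = \left(-11\right) 167 = -1837$)
$\frac{L}{-22410} - \frac{39607}{\left(-11\right) 18 \left(-35\right)} = - \frac{1837}{-22410} - \frac{39607}{\left(-11\right) 18 \left(-35\right)} = \left(-1837\right) \left(- \frac{1}{22410}\right) - \frac{39607}{\left(-198\right) \left(-35\right)} = \frac{1837}{22410} - \frac{39607}{6930} = - \frac{4860347}{862785}$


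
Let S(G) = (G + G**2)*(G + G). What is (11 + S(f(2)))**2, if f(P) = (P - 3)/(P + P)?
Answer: 126025/1024 ≈ 123.07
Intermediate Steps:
f(P) = (-3 + P)/(2*P) (f(P) = (-3 + P)/((2*P)) = (-3 + P)*(1/(2*P)) = (-3 + P)/(2*P))
S(G) = 2*G*(G + G**2) (S(G) = (G + G**2)*(2*G) = 2*G*(G + G**2))
(11 + S(f(2)))**2 = (11 + 2*((1/2)*(-3 + 2)/2)**2*(1 + (1/2)*(-3 + 2)/2))**2 = (11 + 2*((1/2)*(1/2)*(-1))**2*(1 + (1/2)*(1/2)*(-1)))**2 = (11 + 2*(-1/4)**2*(1 - 1/4))**2 = (11 + 2*(1/16)*(3/4))**2 = (11 + 3/32)**2 = (355/32)**2 = 126025/1024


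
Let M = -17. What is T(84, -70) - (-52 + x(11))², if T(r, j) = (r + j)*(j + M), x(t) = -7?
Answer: -4699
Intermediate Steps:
T(r, j) = (-17 + j)*(j + r) (T(r, j) = (r + j)*(j - 17) = (j + r)*(-17 + j) = (-17 + j)*(j + r))
T(84, -70) - (-52 + x(11))² = ((-70)² - 17*(-70) - 17*84 - 70*84) - (-52 - 7)² = (4900 + 1190 - 1428 - 5880) - 1*(-59)² = -1218 - 1*3481 = -1218 - 3481 = -4699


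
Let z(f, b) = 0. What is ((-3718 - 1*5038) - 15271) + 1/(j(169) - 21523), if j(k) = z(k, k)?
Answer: -517133122/21523 ≈ -24027.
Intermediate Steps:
j(k) = 0
((-3718 - 1*5038) - 15271) + 1/(j(169) - 21523) = ((-3718 - 1*5038) - 15271) + 1/(0 - 21523) = ((-3718 - 5038) - 15271) + 1/(-21523) = (-8756 - 15271) - 1/21523 = -24027 - 1/21523 = -517133122/21523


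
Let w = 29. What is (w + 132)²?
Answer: 25921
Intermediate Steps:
(w + 132)² = (29 + 132)² = 161² = 25921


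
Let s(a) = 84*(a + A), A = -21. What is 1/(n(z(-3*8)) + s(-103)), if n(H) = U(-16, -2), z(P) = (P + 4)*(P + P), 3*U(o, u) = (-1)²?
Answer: -3/31247 ≈ -9.6009e-5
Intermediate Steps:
s(a) = -1764 + 84*a (s(a) = 84*(a - 21) = 84*(-21 + a) = -1764 + 84*a)
U(o, u) = ⅓ (U(o, u) = (⅓)*(-1)² = (⅓)*1 = ⅓)
z(P) = 2*P*(4 + P) (z(P) = (4 + P)*(2*P) = 2*P*(4 + P))
n(H) = ⅓
1/(n(z(-3*8)) + s(-103)) = 1/(⅓ + (-1764 + 84*(-103))) = 1/(⅓ + (-1764 - 8652)) = 1/(⅓ - 10416) = 1/(-31247/3) = -3/31247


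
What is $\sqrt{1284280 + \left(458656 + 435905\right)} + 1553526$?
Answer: $1553526 + \sqrt{2178841} \approx 1.555 \cdot 10^{6}$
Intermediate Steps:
$\sqrt{1284280 + \left(458656 + 435905\right)} + 1553526 = \sqrt{1284280 + 894561} + 1553526 = \sqrt{2178841} + 1553526 = 1553526 + \sqrt{2178841}$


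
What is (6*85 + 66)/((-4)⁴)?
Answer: 9/4 ≈ 2.2500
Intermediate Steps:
(6*85 + 66)/((-4)⁴) = (510 + 66)/256 = 576*(1/256) = 9/4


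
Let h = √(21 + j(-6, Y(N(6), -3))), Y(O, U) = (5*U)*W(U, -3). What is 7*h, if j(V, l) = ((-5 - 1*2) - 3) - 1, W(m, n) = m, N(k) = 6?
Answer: 7*√10 ≈ 22.136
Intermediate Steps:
Y(O, U) = 5*U² (Y(O, U) = (5*U)*U = 5*U²)
j(V, l) = -11 (j(V, l) = ((-5 - 2) - 3) - 1 = (-7 - 3) - 1 = -10 - 1 = -11)
h = √10 (h = √(21 - 11) = √10 ≈ 3.1623)
7*h = 7*√10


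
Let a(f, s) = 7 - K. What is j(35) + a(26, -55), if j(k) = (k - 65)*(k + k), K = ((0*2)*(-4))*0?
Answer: -2093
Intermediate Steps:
K = 0 (K = (0*(-4))*0 = 0*0 = 0)
j(k) = 2*k*(-65 + k) (j(k) = (-65 + k)*(2*k) = 2*k*(-65 + k))
a(f, s) = 7 (a(f, s) = 7 - 1*0 = 7 + 0 = 7)
j(35) + a(26, -55) = 2*35*(-65 + 35) + 7 = 2*35*(-30) + 7 = -2100 + 7 = -2093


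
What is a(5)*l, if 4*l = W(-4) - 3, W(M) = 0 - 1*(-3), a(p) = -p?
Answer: 0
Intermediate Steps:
W(M) = 3 (W(M) = 0 + 3 = 3)
l = 0 (l = (3 - 3)/4 = (¼)*0 = 0)
a(5)*l = -1*5*0 = -5*0 = 0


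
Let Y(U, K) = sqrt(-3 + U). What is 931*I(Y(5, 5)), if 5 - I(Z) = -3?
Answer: 7448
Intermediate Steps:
I(Z) = 8 (I(Z) = 5 - 1*(-3) = 5 + 3 = 8)
931*I(Y(5, 5)) = 931*8 = 7448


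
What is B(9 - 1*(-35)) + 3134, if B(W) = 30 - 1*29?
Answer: 3135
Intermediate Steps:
B(W) = 1 (B(W) = 30 - 29 = 1)
B(9 - 1*(-35)) + 3134 = 1 + 3134 = 3135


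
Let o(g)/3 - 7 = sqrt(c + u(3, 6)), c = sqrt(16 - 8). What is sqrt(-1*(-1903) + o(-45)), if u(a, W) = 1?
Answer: sqrt(1924 + 3*sqrt(1 + 2*sqrt(2))) ≈ 43.930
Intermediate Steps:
c = 2*sqrt(2) (c = sqrt(8) = 2*sqrt(2) ≈ 2.8284)
o(g) = 21 + 3*sqrt(1 + 2*sqrt(2)) (o(g) = 21 + 3*sqrt(2*sqrt(2) + 1) = 21 + 3*sqrt(1 + 2*sqrt(2)))
sqrt(-1*(-1903) + o(-45)) = sqrt(-1*(-1903) + (21 + 3*sqrt(1 + 2*sqrt(2)))) = sqrt(1903 + (21 + 3*sqrt(1 + 2*sqrt(2)))) = sqrt(1924 + 3*sqrt(1 + 2*sqrt(2)))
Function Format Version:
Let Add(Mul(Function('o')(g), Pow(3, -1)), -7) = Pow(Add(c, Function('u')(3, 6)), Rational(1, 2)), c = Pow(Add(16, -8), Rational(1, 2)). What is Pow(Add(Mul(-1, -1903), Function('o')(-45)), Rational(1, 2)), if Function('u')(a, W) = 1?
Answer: Pow(Add(1924, Mul(3, Pow(Add(1, Mul(2, Pow(2, Rational(1, 2)))), Rational(1, 2)))), Rational(1, 2)) ≈ 43.930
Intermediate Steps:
c = Mul(2, Pow(2, Rational(1, 2))) (c = Pow(8, Rational(1, 2)) = Mul(2, Pow(2, Rational(1, 2))) ≈ 2.8284)
Function('o')(g) = Add(21, Mul(3, Pow(Add(1, Mul(2, Pow(2, Rational(1, 2)))), Rational(1, 2)))) (Function('o')(g) = Add(21, Mul(3, Pow(Add(Mul(2, Pow(2, Rational(1, 2))), 1), Rational(1, 2)))) = Add(21, Mul(3, Pow(Add(1, Mul(2, Pow(2, Rational(1, 2)))), Rational(1, 2)))))
Pow(Add(Mul(-1, -1903), Function('o')(-45)), Rational(1, 2)) = Pow(Add(Mul(-1, -1903), Add(21, Mul(3, Pow(Add(1, Mul(2, Pow(2, Rational(1, 2)))), Rational(1, 2))))), Rational(1, 2)) = Pow(Add(1903, Add(21, Mul(3, Pow(Add(1, Mul(2, Pow(2, Rational(1, 2)))), Rational(1, 2))))), Rational(1, 2)) = Pow(Add(1924, Mul(3, Pow(Add(1, Mul(2, Pow(2, Rational(1, 2)))), Rational(1, 2)))), Rational(1, 2))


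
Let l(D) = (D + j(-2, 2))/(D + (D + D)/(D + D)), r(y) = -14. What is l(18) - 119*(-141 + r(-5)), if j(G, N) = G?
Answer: 350471/19 ≈ 18446.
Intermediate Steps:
l(D) = (-2 + D)/(1 + D) (l(D) = (D - 2)/(D + (D + D)/(D + D)) = (-2 + D)/(D + (2*D)/((2*D))) = (-2 + D)/(D + (2*D)*(1/(2*D))) = (-2 + D)/(D + 1) = (-2 + D)/(1 + D))
l(18) - 119*(-141 + r(-5)) = (-2 + 18)/(1 + 18) - 119*(-141 - 14) = 16/19 - 119*(-155) = (1/19)*16 + 18445 = 16/19 + 18445 = 350471/19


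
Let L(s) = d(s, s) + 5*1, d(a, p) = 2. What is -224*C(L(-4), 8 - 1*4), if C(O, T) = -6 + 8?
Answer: -448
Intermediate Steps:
L(s) = 7 (L(s) = 2 + 5*1 = 2 + 5 = 7)
C(O, T) = 2
-224*C(L(-4), 8 - 1*4) = -224*2 = -448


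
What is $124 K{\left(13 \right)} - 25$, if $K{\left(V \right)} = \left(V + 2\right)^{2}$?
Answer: $27875$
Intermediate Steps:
$K{\left(V \right)} = \left(2 + V\right)^{2}$
$124 K{\left(13 \right)} - 25 = 124 \left(2 + 13\right)^{2} - 25 = 124 \cdot 15^{2} - 25 = 124 \cdot 225 - 25 = 27900 - 25 = 27875$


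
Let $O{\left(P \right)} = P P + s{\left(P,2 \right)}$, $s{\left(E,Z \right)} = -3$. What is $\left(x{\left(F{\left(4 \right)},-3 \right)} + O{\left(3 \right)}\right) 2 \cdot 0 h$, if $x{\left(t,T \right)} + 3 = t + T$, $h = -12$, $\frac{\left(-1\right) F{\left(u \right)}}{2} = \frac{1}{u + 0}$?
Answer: $0$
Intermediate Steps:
$F{\left(u \right)} = - \frac{2}{u}$ ($F{\left(u \right)} = - \frac{2}{u + 0} = - \frac{2}{u}$)
$O{\left(P \right)} = -3 + P^{2}$ ($O{\left(P \right)} = P P - 3 = P^{2} - 3 = -3 + P^{2}$)
$x{\left(t,T \right)} = -3 + T + t$ ($x{\left(t,T \right)} = -3 + \left(t + T\right) = -3 + \left(T + t\right) = -3 + T + t$)
$\left(x{\left(F{\left(4 \right)},-3 \right)} + O{\left(3 \right)}\right) 2 \cdot 0 h = \left(\left(-3 - 3 - \frac{2}{4}\right) - \left(3 - 3^{2}\right)\right) 2 \cdot 0 \left(-12\right) = \left(\left(-3 - 3 - \frac{1}{2}\right) + \left(-3 + 9\right)\right) 2 \cdot 0 \left(-12\right) = \left(\left(-3 - 3 - \frac{1}{2}\right) + 6\right) 2 \cdot 0 \left(-12\right) = \left(- \frac{13}{2} + 6\right) 2 \cdot 0 \left(-12\right) = \left(- \frac{1}{2}\right) 2 \cdot 0 \left(-12\right) = \left(-1\right) 0 \left(-12\right) = 0 \left(-12\right) = 0$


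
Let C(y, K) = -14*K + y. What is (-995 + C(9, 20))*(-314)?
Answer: 397524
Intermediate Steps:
C(y, K) = y - 14*K
(-995 + C(9, 20))*(-314) = (-995 + (9 - 14*20))*(-314) = (-995 + (9 - 280))*(-314) = (-995 - 271)*(-314) = -1266*(-314) = 397524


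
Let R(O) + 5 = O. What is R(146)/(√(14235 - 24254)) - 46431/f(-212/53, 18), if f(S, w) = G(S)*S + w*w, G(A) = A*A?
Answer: -46431/260 - 141*I*√10019/10019 ≈ -178.58 - 1.4087*I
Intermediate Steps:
G(A) = A²
R(O) = -5 + O
f(S, w) = S³ + w² (f(S, w) = S²*S + w*w = S³ + w²)
R(146)/(√(14235 - 24254)) - 46431/f(-212/53, 18) = (-5 + 146)/(√(14235 - 24254)) - 46431/((-212/53)³ + 18²) = 141/(√(-10019)) - 46431/((-212*1/53)³ + 324) = 141/((I*√10019)) - 46431/((-4)³ + 324) = 141*(-I*√10019/10019) - 46431/(-64 + 324) = -141*I*√10019/10019 - 46431/260 = -46431/260 - 141*I*√10019/10019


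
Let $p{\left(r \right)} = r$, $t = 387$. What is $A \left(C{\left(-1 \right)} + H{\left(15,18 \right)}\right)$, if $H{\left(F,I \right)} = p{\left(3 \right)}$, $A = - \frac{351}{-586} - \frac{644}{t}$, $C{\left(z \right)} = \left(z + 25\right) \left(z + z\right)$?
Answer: $\frac{1207735}{25198} \approx 47.93$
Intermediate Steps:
$C{\left(z \right)} = 2 z \left(25 + z\right)$ ($C{\left(z \right)} = \left(25 + z\right) 2 z = 2 z \left(25 + z\right)$)
$A = - \frac{241547}{226782}$ ($A = - \frac{351}{-586} - \frac{644}{387} = \left(-351\right) \left(- \frac{1}{586}\right) - \frac{644}{387} = \frac{351}{586} - \frac{644}{387} = - \frac{241547}{226782} \approx -1.0651$)
$H{\left(F,I \right)} = 3$
$A \left(C{\left(-1 \right)} + H{\left(15,18 \right)}\right) = - \frac{241547 \left(2 \left(-1\right) \left(25 - 1\right) + 3\right)}{226782} = - \frac{241547 \left(2 \left(-1\right) 24 + 3\right)}{226782} = - \frac{241547 \left(-48 + 3\right)}{226782} = \left(- \frac{241547}{226782}\right) \left(-45\right) = \frac{1207735}{25198}$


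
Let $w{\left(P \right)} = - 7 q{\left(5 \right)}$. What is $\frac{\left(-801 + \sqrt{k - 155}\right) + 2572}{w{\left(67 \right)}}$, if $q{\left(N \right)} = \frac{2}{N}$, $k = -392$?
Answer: $- \frac{1265}{2} - \frac{5 i \sqrt{547}}{14} \approx -632.5 - 8.3529 i$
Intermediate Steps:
$w{\left(P \right)} = - \frac{14}{5}$ ($w{\left(P \right)} = - 7 \cdot \frac{2}{5} = - 7 \cdot 2 \cdot \frac{1}{5} = \left(-7\right) \frac{2}{5} = - \frac{14}{5}$)
$\frac{\left(-801 + \sqrt{k - 155}\right) + 2572}{w{\left(67 \right)}} = \frac{\left(-801 + \sqrt{-392 - 155}\right) + 2572}{- \frac{14}{5}} = \left(\left(-801 + \sqrt{-547}\right) + 2572\right) \left(- \frac{5}{14}\right) = \left(\left(-801 + i \sqrt{547}\right) + 2572\right) \left(- \frac{5}{14}\right) = \left(1771 + i \sqrt{547}\right) \left(- \frac{5}{14}\right) = - \frac{1265}{2} - \frac{5 i \sqrt{547}}{14}$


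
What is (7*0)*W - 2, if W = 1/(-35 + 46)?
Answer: -2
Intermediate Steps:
W = 1/11 ≈ 0.090909
(7*0)*W - 2 = (7*0)*(1/11) - 2 = 0*(1/11) - 2 = 0 - 2 = -2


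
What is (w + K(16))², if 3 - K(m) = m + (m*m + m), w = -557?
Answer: 708964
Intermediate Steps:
K(m) = 3 - m² - 2*m (K(m) = 3 - (m + (m*m + m)) = 3 - (m + (m² + m)) = 3 - (m + (m + m²)) = 3 - (m² + 2*m) = 3 + (-m² - 2*m) = 3 - m² - 2*m)
(w + K(16))² = (-557 + (3 - 1*16² - 2*16))² = (-557 + (3 - 1*256 - 32))² = (-557 + (3 - 256 - 32))² = (-557 - 285)² = (-842)² = 708964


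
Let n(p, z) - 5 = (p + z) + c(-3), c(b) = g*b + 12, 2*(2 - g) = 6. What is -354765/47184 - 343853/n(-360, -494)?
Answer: 2654747657/6558576 ≈ 404.77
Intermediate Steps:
g = -1 (g = 2 - ½*6 = 2 - 3 = -1)
c(b) = 12 - b (c(b) = -b + 12 = 12 - b)
n(p, z) = 20 + p + z (n(p, z) = 5 + ((p + z) + (12 - 1*(-3))) = 5 + ((p + z) + (12 + 3)) = 5 + ((p + z) + 15) = 5 + (15 + p + z) = 20 + p + z)
-354765/47184 - 343853/n(-360, -494) = -354765/47184 - 343853/(20 - 360 - 494) = -354765*1/47184 - 343853/(-834) = -118255/15728 - 343853*(-1/834) = -118255/15728 + 343853/834 = 2654747657/6558576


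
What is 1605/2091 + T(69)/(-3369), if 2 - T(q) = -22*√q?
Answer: 1801021/2348193 - 22*√69/3369 ≈ 0.71274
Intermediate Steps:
T(q) = 2 + 22*√q (T(q) = 2 - (-22)*√q = 2 + 22*√q)
1605/2091 + T(69)/(-3369) = 1605/2091 + (2 + 22*√69)/(-3369) = 1605*(1/2091) + (2 + 22*√69)*(-1/3369) = 535/697 + (-2/3369 - 22*√69/3369) = 1801021/2348193 - 22*√69/3369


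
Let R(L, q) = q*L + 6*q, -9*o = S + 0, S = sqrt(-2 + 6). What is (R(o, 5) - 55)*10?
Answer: -2350/9 ≈ -261.11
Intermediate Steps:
S = 2 (S = sqrt(4) = 2)
o = -2/9 (o = -(2 + 0)/9 = -1/9*2 = -2/9 ≈ -0.22222)
R(L, q) = 6*q + L*q (R(L, q) = L*q + 6*q = 6*q + L*q)
(R(o, 5) - 55)*10 = (5*(6 - 2/9) - 55)*10 = (5*(52/9) - 55)*10 = (260/9 - 55)*10 = -235/9*10 = -2350/9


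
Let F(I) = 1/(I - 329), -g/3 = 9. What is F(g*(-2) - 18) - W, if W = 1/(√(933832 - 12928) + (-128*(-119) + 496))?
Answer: -31382173/9026197555 + √230226/123224540 ≈ -0.0034729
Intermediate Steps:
g = -27 (g = -3*9 = -27)
F(I) = 1/(-329 + I)
W = 1/(15728 + 2*√230226) (W = 1/(√920904 + (15232 + 496)) = 1/(2*√230226 + 15728) = 1/(15728 + 2*√230226) ≈ 5.9925e-5)
F(g*(-2) - 18) - W = 1/(-329 + (-27*(-2) - 18)) - (1966/30806135 - √230226/123224540) = 1/(-329 + (54 - 18)) + (-1966/30806135 + √230226/123224540) = 1/(-329 + 36) + (-1966/30806135 + √230226/123224540) = 1/(-293) + (-1966/30806135 + √230226/123224540) = -1/293 + (-1966/30806135 + √230226/123224540) = -31382173/9026197555 + √230226/123224540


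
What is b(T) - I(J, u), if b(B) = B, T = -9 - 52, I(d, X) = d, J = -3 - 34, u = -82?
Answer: -24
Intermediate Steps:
J = -37
T = -61
b(T) - I(J, u) = -61 - 1*(-37) = -61 + 37 = -24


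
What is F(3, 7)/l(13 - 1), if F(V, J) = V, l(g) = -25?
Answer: -3/25 ≈ -0.12000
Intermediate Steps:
F(3, 7)/l(13 - 1) = 3/(-25) = 3*(-1/25) = -3/25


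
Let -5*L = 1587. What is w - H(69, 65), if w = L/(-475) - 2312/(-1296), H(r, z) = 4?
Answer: -595531/384750 ≈ -1.5478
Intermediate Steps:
L = -1587/5 (L = -1/5*1587 = -1587/5 ≈ -317.40)
w = 943469/384750 (w = -1587/5/(-475) - 2312/(-1296) = -1587/5*(-1/475) - 2312*(-1/1296) = 1587/2375 + 289/162 = 943469/384750 ≈ 2.4522)
w - H(69, 65) = 943469/384750 - 1*4 = 943469/384750 - 4 = -595531/384750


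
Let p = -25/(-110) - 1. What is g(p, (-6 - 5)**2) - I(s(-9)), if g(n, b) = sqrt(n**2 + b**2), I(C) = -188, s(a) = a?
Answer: 188 + sqrt(7086533)/22 ≈ 309.00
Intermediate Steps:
p = -17/22 (p = -25*(-1/110) - 1 = 5/22 - 1 = -17/22 ≈ -0.77273)
g(n, b) = sqrt(b**2 + n**2)
g(p, (-6 - 5)**2) - I(s(-9)) = sqrt(((-6 - 5)**2)**2 + (-17/22)**2) - 1*(-188) = sqrt(((-11)**2)**2 + 289/484) + 188 = sqrt(121**2 + 289/484) + 188 = sqrt(14641 + 289/484) + 188 = sqrt(7086533/484) + 188 = sqrt(7086533)/22 + 188 = 188 + sqrt(7086533)/22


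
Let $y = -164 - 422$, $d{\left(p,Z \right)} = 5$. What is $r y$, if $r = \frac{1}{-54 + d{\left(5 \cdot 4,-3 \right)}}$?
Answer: $\frac{586}{49} \approx 11.959$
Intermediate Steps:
$r = - \frac{1}{49}$ ($r = \frac{1}{-54 + 5} = \frac{1}{-49} = - \frac{1}{49} \approx -0.020408$)
$y = -586$
$r y = \left(- \frac{1}{49}\right) \left(-586\right) = \frac{586}{49}$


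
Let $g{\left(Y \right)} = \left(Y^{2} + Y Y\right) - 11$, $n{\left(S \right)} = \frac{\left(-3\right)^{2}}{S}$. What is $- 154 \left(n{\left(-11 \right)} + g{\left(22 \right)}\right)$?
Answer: $-147252$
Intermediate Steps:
$n{\left(S \right)} = \frac{9}{S}$
$g{\left(Y \right)} = -11 + 2 Y^{2}$ ($g{\left(Y \right)} = \left(Y^{2} + Y^{2}\right) - 11 = 2 Y^{2} - 11 = -11 + 2 Y^{2}$)
$- 154 \left(n{\left(-11 \right)} + g{\left(22 \right)}\right) = - 154 \left(\frac{9}{-11} - \left(11 - 2 \cdot 22^{2}\right)\right) = - 154 \left(9 \left(- \frac{1}{11}\right) + \left(-11 + 2 \cdot 484\right)\right) = - 154 \left(- \frac{9}{11} + \left(-11 + 968\right)\right) = - 154 \left(- \frac{9}{11} + 957\right) = \left(-154\right) \frac{10518}{11} = -147252$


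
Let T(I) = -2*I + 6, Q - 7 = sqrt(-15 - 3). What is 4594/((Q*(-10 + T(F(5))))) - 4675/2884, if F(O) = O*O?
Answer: (-378675*sqrt(2) + 7508123*I)/(77868*(-7*I + 3*sqrt(2))) ≈ -10.509 + 5.3871*I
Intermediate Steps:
Q = 7 + 3*I*sqrt(2) (Q = 7 + sqrt(-15 - 3) = 7 + sqrt(-18) = 7 + 3*I*sqrt(2) ≈ 7.0 + 4.2426*I)
F(O) = O**2
T(I) = 6 - 2*I
4594/((Q*(-10 + T(F(5))))) - 4675/2884 = 4594/(((7 + 3*I*sqrt(2))*(-10 + (6 - 2*5**2)))) - 4675/2884 = 4594/(((7 + 3*I*sqrt(2))*(-10 + (6 - 2*25)))) - 4675*1/2884 = 4594/(((7 + 3*I*sqrt(2))*(-10 + (6 - 50)))) - 4675/2884 = 4594/(((7 + 3*I*sqrt(2))*(-10 - 44))) - 4675/2884 = 4594/(((7 + 3*I*sqrt(2))*(-54))) - 4675/2884 = 4594/(-378 - 162*I*sqrt(2)) - 4675/2884 = -4675/2884 + 4594/(-378 - 162*I*sqrt(2))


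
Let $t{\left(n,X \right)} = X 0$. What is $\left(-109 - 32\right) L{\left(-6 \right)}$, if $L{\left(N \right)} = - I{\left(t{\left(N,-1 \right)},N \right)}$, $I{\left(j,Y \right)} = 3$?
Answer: $423$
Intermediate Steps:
$t{\left(n,X \right)} = 0$
$L{\left(N \right)} = -3$ ($L{\left(N \right)} = \left(-1\right) 3 = -3$)
$\left(-109 - 32\right) L{\left(-6 \right)} = \left(-109 - 32\right) \left(-3\right) = \left(-141\right) \left(-3\right) = 423$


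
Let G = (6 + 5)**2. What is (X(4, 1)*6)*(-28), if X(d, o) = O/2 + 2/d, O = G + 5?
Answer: -10668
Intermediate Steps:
G = 121 (G = 11**2 = 121)
O = 126 (O = 121 + 5 = 126)
X(d, o) = 63 + 2/d (X(d, o) = 126/2 + 2/d = 126*(1/2) + 2/d = 63 + 2/d)
(X(4, 1)*6)*(-28) = ((63 + 2/4)*6)*(-28) = ((63 + 2*(1/4))*6)*(-28) = ((63 + 1/2)*6)*(-28) = ((127/2)*6)*(-28) = 381*(-28) = -10668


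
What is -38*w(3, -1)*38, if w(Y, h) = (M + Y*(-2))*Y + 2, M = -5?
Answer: 44764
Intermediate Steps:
w(Y, h) = 2 + Y*(-5 - 2*Y) (w(Y, h) = (-5 + Y*(-2))*Y + 2 = (-5 - 2*Y)*Y + 2 = Y*(-5 - 2*Y) + 2 = 2 + Y*(-5 - 2*Y))
-38*w(3, -1)*38 = -38*(2 - 5*3 - 2*3**2)*38 = -38*(2 - 15 - 2*9)*38 = -38*(2 - 15 - 18)*38 = -38*(-31)*38 = 1178*38 = 44764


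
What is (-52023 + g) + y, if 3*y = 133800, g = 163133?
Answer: 155710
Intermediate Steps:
y = 44600 (y = (⅓)*133800 = 44600)
(-52023 + g) + y = (-52023 + 163133) + 44600 = 111110 + 44600 = 155710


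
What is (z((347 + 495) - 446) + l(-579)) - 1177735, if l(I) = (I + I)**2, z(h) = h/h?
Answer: 163230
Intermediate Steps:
z(h) = 1
l(I) = 4*I**2 (l(I) = (2*I)**2 = 4*I**2)
(z((347 + 495) - 446) + l(-579)) - 1177735 = (1 + 4*(-579)**2) - 1177735 = (1 + 4*335241) - 1177735 = (1 + 1340964) - 1177735 = 1340965 - 1177735 = 163230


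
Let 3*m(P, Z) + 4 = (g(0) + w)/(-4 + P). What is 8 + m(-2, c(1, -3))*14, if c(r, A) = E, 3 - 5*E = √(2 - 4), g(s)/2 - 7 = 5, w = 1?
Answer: -271/9 ≈ -30.111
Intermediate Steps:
g(s) = 24 (g(s) = 14 + 2*5 = 14 + 10 = 24)
E = ⅗ - I*√2/5 (E = ⅗ - √(2 - 4)/5 = ⅗ - I*√2/5 ≈ 0.6 - 0.28284*I)
c(r, A) = ⅗ - I*√2/5
m(P, Z) = -4/3 + 25/(3*(-4 + P)) (m(P, Z) = -4/3 + ((24 + 1)/(-4 + P))/3 = -4/3 + (25/(-4 + P))/3 = -4/3 + 25/(3*(-4 + P)))
8 + m(-2, c(1, -3))*14 = 8 + ((41 - 4*(-2))/(3*(-4 - 2)))*14 = 8 + ((⅓)*(41 + 8)/(-6))*14 = 8 + ((⅓)*(-⅙)*49)*14 = 8 - 49/18*14 = 8 - 343/9 = -271/9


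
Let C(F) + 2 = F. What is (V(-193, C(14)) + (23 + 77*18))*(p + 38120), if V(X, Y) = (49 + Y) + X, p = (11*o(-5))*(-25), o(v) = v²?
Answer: 39899865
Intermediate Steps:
C(F) = -2 + F
p = -6875 (p = (11*(-5)²)*(-25) = (11*25)*(-25) = 275*(-25) = -6875)
V(X, Y) = 49 + X + Y
(V(-193, C(14)) + (23 + 77*18))*(p + 38120) = ((49 - 193 + (-2 + 14)) + (23 + 77*18))*(-6875 + 38120) = ((49 - 193 + 12) + (23 + 1386))*31245 = (-132 + 1409)*31245 = 1277*31245 = 39899865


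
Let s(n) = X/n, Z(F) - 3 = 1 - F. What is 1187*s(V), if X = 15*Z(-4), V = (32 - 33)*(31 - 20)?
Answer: -142440/11 ≈ -12949.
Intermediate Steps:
V = -11 (V = -1*11 = -11)
Z(F) = 4 - F (Z(F) = 3 + (1 - F) = 4 - F)
X = 120 (X = 15*(4 - 1*(-4)) = 15*(4 + 4) = 15*8 = 120)
s(n) = 120/n
1187*s(V) = 1187*(120/(-11)) = 1187*(120*(-1/11)) = 1187*(-120/11) = -142440/11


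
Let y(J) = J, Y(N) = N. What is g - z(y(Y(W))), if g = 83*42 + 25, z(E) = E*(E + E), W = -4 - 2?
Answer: 3439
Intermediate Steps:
W = -6
z(E) = 2*E**2 (z(E) = E*(2*E) = 2*E**2)
g = 3511 (g = 3486 + 25 = 3511)
g - z(y(Y(W))) = 3511 - 2*(-6)**2 = 3511 - 2*36 = 3511 - 1*72 = 3511 - 72 = 3439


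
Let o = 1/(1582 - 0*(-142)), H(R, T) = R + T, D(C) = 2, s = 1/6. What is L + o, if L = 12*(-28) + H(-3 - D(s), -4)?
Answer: -545789/1582 ≈ -345.00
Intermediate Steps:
s = ⅙ (s = 1*(⅙) = ⅙ ≈ 0.16667)
o = 1/1582 (o = 1/(1582 - 1*0) = 1/(1582 + 0) = 1/1582 ≈ 0.00063211)
L = -345 (L = 12*(-28) + ((-3 - 1*2) - 4) = -336 + ((-3 - 2) - 4) = -336 + (-5 - 4) = -336 - 9 = -345)
L + o = -345 + 1/1582 = -545789/1582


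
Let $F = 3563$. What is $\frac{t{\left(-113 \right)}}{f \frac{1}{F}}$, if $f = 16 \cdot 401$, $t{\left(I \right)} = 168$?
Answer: $\frac{74823}{802} \approx 93.296$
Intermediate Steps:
$f = 6416$
$\frac{t{\left(-113 \right)}}{f \frac{1}{F}} = \frac{168}{6416 \cdot \frac{1}{3563}} = \frac{168}{\frac{6416}{3563}} = 168 \cdot \frac{3563}{6416} = \frac{74823}{802}$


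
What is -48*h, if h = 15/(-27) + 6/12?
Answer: 8/3 ≈ 2.6667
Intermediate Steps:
h = -1/18 (h = 15*(-1/27) + 6*(1/12) = -5/9 + ½ = -1/18 ≈ -0.055556)
-48*h = -48*(-1/18) = 8/3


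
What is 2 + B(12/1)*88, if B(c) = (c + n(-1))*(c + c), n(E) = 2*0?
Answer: 25346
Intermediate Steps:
n(E) = 0
B(c) = 2*c² (B(c) = (c + 0)*(c + c) = c*(2*c) = 2*c²)
2 + B(12/1)*88 = 2 + (2*(12/1)²)*88 = 2 + (2*(12*1)²)*88 = 2 + (2*12²)*88 = 2 + (2*144)*88 = 2 + 288*88 = 2 + 25344 = 25346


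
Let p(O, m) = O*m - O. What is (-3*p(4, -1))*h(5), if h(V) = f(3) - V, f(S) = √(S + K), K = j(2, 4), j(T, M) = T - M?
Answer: -96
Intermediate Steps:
K = -2 (K = 2 - 1*4 = 2 - 4 = -2)
f(S) = √(-2 + S) (f(S) = √(S - 2) = √(-2 + S))
p(O, m) = -O + O*m
h(V) = 1 - V (h(V) = √(-2 + 3) - V = √1 - V = 1 - V)
(-3*p(4, -1))*h(5) = (-12*(-1 - 1))*(1 - 1*5) = (-12*(-2))*(1 - 5) = -3*(-8)*(-4) = 24*(-4) = -96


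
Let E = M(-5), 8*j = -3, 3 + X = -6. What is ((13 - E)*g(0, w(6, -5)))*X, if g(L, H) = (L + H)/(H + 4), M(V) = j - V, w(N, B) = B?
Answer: -3015/8 ≈ -376.88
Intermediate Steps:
X = -9 (X = -3 - 6 = -9)
j = -3/8 (j = (⅛)*(-3) = -3/8 ≈ -0.37500)
M(V) = -3/8 - V
E = 37/8 (E = -3/8 - 1*(-5) = -3/8 + 5 = 37/8 ≈ 4.6250)
g(L, H) = (H + L)/(4 + H)
((13 - E)*g(0, w(6, -5)))*X = ((13 - 1*37/8)*((-5 + 0)/(4 - 5)))*(-9) = ((13 - 37/8)*(-5/(-1)))*(-9) = (67*(-1*(-5))/8)*(-9) = ((67/8)*5)*(-9) = (335/8)*(-9) = -3015/8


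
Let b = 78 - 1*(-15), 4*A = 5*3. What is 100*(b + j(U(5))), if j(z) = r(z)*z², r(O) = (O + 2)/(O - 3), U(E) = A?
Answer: 80325/4 ≈ 20081.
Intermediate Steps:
A = 15/4 (A = (5*3)/4 = (¼)*15 = 15/4 ≈ 3.7500)
U(E) = 15/4
r(O) = (2 + O)/(-3 + O)
j(z) = z²*(2 + z)/(-3 + z) (j(z) = ((2 + z)/(-3 + z))*z² = z²*(2 + z)/(-3 + z))
b = 93 (b = 78 + 15 = 93)
100*(b + j(U(5))) = 100*(93 + (15/4)²*(2 + 15/4)/(-3 + 15/4)) = 100*(93 + (225/16)*(23/4)/(¾)) = 100*(93 + (225/16)*(4/3)*(23/4)) = 100*(93 + 1725/16) = 100*(3213/16) = 80325/4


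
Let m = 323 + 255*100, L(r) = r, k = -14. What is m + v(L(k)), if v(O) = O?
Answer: 25809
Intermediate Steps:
m = 25823 (m = 323 + 25500 = 25823)
m + v(L(k)) = 25823 - 14 = 25809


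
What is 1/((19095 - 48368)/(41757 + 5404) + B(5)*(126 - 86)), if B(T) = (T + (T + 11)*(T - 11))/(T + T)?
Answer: -47161/17195877 ≈ -0.0027426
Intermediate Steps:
B(T) = (T + (-11 + T)*(11 + T))/(2*T) (B(T) = (T + (11 + T)*(-11 + T))/((2*T)) = (T + (-11 + T)*(11 + T))*(1/(2*T)) = (T + (-11 + T)*(11 + T))/(2*T))
1/((19095 - 48368)/(41757 + 5404) + B(5)*(126 - 86)) = 1/((19095 - 48368)/(41757 + 5404) + ((½)*(-121 + 5*(1 + 5))/5)*(126 - 86)) = 1/(-29273/47161 + ((½)*(⅕)*(-121 + 5*6))*40) = 1/(-29273*1/47161 + ((½)*(⅕)*(-121 + 30))*40) = 1/(-29273/47161 + ((½)*(⅕)*(-91))*40) = 1/(-29273/47161 - 91/10*40) = 1/(-29273/47161 - 364) = 1/(-17195877/47161) = -47161/17195877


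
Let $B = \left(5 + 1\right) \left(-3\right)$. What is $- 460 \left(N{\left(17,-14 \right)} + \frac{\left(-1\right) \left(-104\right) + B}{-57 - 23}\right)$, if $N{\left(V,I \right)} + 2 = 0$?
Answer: $\frac{2829}{2} \approx 1414.5$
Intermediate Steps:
$N{\left(V,I \right)} = -2$ ($N{\left(V,I \right)} = -2 + 0 = -2$)
$B = -18$ ($B = 6 \left(-3\right) = -18$)
$- 460 \left(N{\left(17,-14 \right)} + \frac{\left(-1\right) \left(-104\right) + B}{-57 - 23}\right) = - 460 \left(-2 + \frac{\left(-1\right) \left(-104\right) - 18}{-57 - 23}\right) = - 460 \left(-2 + \frac{104 - 18}{-80}\right) = - 460 \left(-2 + 86 \left(- \frac{1}{80}\right)\right) = - 460 \left(-2 - \frac{43}{40}\right) = \left(-460\right) \left(- \frac{123}{40}\right) = \frac{2829}{2}$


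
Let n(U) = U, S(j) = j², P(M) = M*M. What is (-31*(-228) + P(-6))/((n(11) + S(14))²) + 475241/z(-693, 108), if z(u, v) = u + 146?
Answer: -6786571907/7812801 ≈ -868.65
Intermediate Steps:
z(u, v) = 146 + u
P(M) = M²
(-31*(-228) + P(-6))/((n(11) + S(14))²) + 475241/z(-693, 108) = (-31*(-228) + (-6)²)/((11 + 14²)²) + 475241/(146 - 693) = (7068 + 36)/((11 + 196)²) + 475241/(-547) = 7104/(207²) + 475241*(-1/547) = 7104/42849 - 475241/547 = 7104*(1/42849) - 475241/547 = 2368/14283 - 475241/547 = -6786571907/7812801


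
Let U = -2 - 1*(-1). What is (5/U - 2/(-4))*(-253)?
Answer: 2277/2 ≈ 1138.5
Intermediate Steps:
U = -1 (U = -2 + 1 = -1)
(5/U - 2/(-4))*(-253) = (5/(-1) - 2/(-4))*(-253) = (5*(-1) - 2*(-¼))*(-253) = (-5 + ½)*(-253) = -9/2*(-253) = 2277/2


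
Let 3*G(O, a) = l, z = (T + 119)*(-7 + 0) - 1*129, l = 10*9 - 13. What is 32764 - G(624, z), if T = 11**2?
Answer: 98215/3 ≈ 32738.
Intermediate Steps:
T = 121
l = 77 (l = 90 - 13 = 77)
z = -1809 (z = (121 + 119)*(-7 + 0) - 1*129 = 240*(-7) - 129 = -1680 - 129 = -1809)
G(O, a) = 77/3 (G(O, a) = (1/3)*77 = 77/3)
32764 - G(624, z) = 32764 - 1*77/3 = 32764 - 77/3 = 98215/3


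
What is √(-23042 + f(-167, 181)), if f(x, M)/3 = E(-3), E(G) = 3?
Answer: I*√23033 ≈ 151.77*I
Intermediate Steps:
f(x, M) = 9 (f(x, M) = 3*3 = 9)
√(-23042 + f(-167, 181)) = √(-23042 + 9) = √(-23033) = I*√23033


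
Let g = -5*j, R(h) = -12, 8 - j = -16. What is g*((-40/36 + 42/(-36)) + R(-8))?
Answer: 5140/3 ≈ 1713.3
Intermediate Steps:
j = 24 (j = 8 - 1*(-16) = 8 + 16 = 24)
g = -120 (g = -5*24 = -120)
g*((-40/36 + 42/(-36)) + R(-8)) = -120*((-40/36 + 42/(-36)) - 12) = -120*((-40*1/36 + 42*(-1/36)) - 12) = -120*((-10/9 - 7/6) - 12) = -120*(-41/18 - 12) = -120*(-257/18) = 5140/3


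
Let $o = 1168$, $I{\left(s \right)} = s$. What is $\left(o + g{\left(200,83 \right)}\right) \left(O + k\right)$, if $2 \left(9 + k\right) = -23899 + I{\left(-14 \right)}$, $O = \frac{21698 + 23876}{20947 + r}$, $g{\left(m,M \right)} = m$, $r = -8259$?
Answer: $- \frac{12976564995}{793} \approx -1.6364 \cdot 10^{7}$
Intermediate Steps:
$O = \frac{22787}{6344}$ ($O = \frac{21698 + 23876}{20947 - 8259} = \frac{45574}{12688} = 45574 \cdot \frac{1}{12688} = \frac{22787}{6344} \approx 3.5919$)
$k = - \frac{23931}{2}$ ($k = -9 + \frac{-23899 - 14}{2} = -9 + \frac{1}{2} \left(-23913\right) = -9 - \frac{23913}{2} = - \frac{23931}{2} \approx -11966.0$)
$\left(o + g{\left(200,83 \right)}\right) \left(O + k\right) = \left(1168 + 200\right) \left(\frac{22787}{6344} - \frac{23931}{2}\right) = 1368 \left(- \frac{75886345}{6344}\right) = - \frac{12976564995}{793}$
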